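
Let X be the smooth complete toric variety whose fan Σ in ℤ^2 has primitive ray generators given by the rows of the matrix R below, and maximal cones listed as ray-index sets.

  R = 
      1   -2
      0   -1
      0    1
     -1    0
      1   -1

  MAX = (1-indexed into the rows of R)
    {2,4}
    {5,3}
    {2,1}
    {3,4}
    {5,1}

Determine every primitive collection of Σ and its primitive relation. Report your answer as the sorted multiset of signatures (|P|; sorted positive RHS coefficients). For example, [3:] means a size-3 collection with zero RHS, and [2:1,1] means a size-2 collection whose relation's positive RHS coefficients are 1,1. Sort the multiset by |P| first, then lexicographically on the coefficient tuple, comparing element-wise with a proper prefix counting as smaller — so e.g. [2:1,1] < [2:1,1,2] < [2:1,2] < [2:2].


5 collections generate NE(X_Σ); each relation:

  P = {2,3}:  v_{2} + v_{3} = 0  ⇒ sig = [2:]
  P = {1,3}:  v_{1} + v_{3} = v_{5}  ⇒ sig = [2:1]
  P = {2,5}:  v_{2} + v_{5} = v_{1}  ⇒ sig = [2:1]
  P = {4,5}:  v_{4} + v_{5} = v_{2}  ⇒ sig = [2:1]
  P = {1,4}:  v_{1} + v_{4} = 2·v_{2}  ⇒ sig = [2:2]

so the primitive-relation signature multiset is
[[2:], [2:1], [2:1], [2:1], [2:2]]


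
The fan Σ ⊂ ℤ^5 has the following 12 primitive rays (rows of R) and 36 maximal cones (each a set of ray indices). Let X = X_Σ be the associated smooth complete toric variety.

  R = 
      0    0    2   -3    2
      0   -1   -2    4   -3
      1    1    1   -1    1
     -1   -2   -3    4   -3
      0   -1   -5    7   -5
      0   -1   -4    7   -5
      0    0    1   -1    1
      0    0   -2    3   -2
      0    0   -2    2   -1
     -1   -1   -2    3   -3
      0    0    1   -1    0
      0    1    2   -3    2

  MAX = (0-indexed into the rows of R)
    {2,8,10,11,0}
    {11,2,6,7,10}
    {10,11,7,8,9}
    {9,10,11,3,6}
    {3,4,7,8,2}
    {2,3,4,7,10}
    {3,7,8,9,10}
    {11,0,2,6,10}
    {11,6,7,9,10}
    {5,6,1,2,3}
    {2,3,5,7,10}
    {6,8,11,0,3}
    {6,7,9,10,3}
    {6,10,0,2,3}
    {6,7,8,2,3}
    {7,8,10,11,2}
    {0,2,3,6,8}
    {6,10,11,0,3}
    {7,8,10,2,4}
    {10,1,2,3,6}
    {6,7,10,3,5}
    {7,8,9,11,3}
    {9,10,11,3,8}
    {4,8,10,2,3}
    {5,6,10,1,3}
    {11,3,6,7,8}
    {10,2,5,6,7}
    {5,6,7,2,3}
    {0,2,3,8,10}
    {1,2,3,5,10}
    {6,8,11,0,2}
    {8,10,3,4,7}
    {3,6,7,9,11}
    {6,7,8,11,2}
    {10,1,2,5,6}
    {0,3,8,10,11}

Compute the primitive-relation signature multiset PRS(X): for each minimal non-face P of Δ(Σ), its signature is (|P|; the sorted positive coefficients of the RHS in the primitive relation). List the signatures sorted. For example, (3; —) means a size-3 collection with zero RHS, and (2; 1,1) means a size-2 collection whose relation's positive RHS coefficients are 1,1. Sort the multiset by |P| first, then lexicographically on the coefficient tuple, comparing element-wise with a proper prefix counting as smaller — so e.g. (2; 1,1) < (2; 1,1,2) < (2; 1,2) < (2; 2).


Primitive collections (25):

  {0,7}:  v_{0} + v_{7} = 0  so sig = (2; —)
  {0,5}:  v_{0} + v_{5} = v_{1}  so sig = (2; 1)
  {1,7}:  v_{1} + v_{7} = v_{5}  so sig = (2; 1)
  {2,9}:  v_{2} + v_{9} = v_{7} + v_{10}  so sig = (2; 1,1)
  {0,9}:  v_{0} + v_{9} = v_{3} + v_{10} + v_{11}  so sig = (2; 1,1,1)
  {1,8}:  v_{1} + v_{8} = v_{2} + v_{3} + v_{7}  so sig = (2; 1,1,1)
  {1,11}:  v_{1} + v_{11} = v_{6} + v_{7} + v_{10}  so sig = (2; 1,1,1)
  {4,6}:  v_{4} + v_{6} = v_{2} + v_{3} + v_{7}  so sig = (2; 1,1,1)
  {4,11}:  v_{4} + v_{11} = v_{7} + v_{8} + v_{10}  so sig = (2; 1,1,1)
  {0,1}:  v_{0} + v_{1} = v_{2} + v_{3} + v_{6} + v_{10}  so sig = (2; 1,1,1,1)
  {0,4}:  v_{0} + v_{4} = v_{2} + v_{3} + v_{8} + v_{10}  so sig = (2; 1,1,1,1)
  {5,8}:  v_{5} + v_{8} = v_{2} + v_{3} + 2·v_{7}  so sig = (2; 1,1,2)
  {5,11}:  v_{5} + v_{11} = v_{6} + 2·v_{7} + v_{10}  so sig = (2; 1,1,2)
  {1,9}:  v_{1} + v_{9} = v_{3} + v_{6} + 2·v_{7} + 2·v_{10}  so sig = (2; 1,1,2,2)
  {4,9}:  v_{4} + v_{9} = v_{3} + 2·v_{7} + v_{8} + 2·v_{10}  so sig = (2; 1,1,2,2)
  {5,9}:  v_{5} + v_{9} = v_{3} + v_{6} + 3·v_{7} + 2·v_{10}  so sig = (2; 1,1,2,3)
  {1,4}:  v_{1} + v_{4} = 2·v_{2} + 2·v_{3} + 2·v_{7} + v_{10}  so sig = (2; 1,2,2,2)
  {4,5}:  v_{4} + v_{5} = 2·v_{2} + 2·v_{3} + 3·v_{7} + v_{10}  so sig = (2; 1,2,2,3)
  {2,3,11}:  v_{2} + v_{3} + v_{11} = 0  so sig = (3; —)
  {6,8,10}:  v_{6} + v_{8} + v_{10} = 0  so sig = (3; —)
  {6,8,9}:  v_{6} + v_{8} + v_{9} = v_{3} + v_{7} + v_{11}  so sig = (3; 1,1,1)
  {3,7,10,11}:  v_{3} + v_{7} + v_{10} + v_{11} = v_{9}  so sig = (4; 1)
  {2,3,6,7,10}:  v_{2} + v_{3} + v_{6} + v_{7} + v_{10} = v_{1}  so sig = (5; 1)
  {2,3,7,8,10}:  v_{2} + v_{3} + v_{7} + v_{8} + v_{10} = v_{4}  so sig = (5; 1)
  {2,3,5,6,10}:  v_{2} + v_{3} + v_{5} + v_{6} + v_{10} = 2·v_{1}  so sig = (5; 2)

Hence PRS(X_Σ) =
{ (2; —),  (2; 1) ×2,  (2; 1,1),  (2; 1,1,1) ×5,  (2; 1,1,1,1) ×2,  (2; 1,1,2) ×2,  (2; 1,1,2,2) ×2,  (2; 1,1,2,3),  (2; 1,2,2,2),  (2; 1,2,2,3),  (3; —) ×2,  (3; 1,1,1),  (4; 1),  (5; 1) ×2,  (5; 2) }


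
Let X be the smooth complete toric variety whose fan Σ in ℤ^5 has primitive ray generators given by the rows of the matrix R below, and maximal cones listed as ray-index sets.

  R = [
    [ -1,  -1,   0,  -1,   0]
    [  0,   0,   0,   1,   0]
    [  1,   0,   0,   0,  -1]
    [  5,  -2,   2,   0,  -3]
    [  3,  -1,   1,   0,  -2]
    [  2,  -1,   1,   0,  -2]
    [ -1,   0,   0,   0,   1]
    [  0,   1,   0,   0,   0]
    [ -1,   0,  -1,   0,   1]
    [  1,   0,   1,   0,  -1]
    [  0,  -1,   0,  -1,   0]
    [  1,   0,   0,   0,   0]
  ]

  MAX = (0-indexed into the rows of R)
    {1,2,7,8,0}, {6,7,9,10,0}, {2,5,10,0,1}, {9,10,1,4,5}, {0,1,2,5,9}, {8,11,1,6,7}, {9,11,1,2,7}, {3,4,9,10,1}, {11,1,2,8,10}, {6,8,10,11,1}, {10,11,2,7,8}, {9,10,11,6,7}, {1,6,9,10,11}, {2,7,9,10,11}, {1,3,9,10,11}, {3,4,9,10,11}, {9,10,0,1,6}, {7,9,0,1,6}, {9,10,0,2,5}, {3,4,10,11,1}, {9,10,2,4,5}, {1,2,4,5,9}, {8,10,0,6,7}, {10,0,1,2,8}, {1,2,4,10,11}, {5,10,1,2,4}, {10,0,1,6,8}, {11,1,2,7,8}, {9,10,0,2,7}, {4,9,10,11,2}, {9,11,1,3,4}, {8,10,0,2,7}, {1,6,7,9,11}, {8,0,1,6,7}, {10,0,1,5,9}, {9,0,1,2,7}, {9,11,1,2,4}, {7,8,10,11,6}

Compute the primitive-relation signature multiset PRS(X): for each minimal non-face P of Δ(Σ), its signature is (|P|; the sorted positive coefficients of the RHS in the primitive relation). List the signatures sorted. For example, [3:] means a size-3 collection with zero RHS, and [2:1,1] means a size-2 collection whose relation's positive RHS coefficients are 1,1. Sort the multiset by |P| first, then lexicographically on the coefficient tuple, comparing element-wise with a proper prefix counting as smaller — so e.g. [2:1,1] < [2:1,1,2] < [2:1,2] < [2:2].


Σ has 20 primitive collections:

  P = {2,6}:  v_{2} + v_{6} = 0  ⟹  sig = [2:]
  P = {8,9}:  v_{8} + v_{9} = 0  ⟹  sig = [2:]
  P = {0,11}:  v_{0} + v_{11} = v_{10}  ⟹  sig = [2:1]
  P = {5,11}:  v_{5} + v_{11} = v_{4}  ⟹  sig = [2:1]
  P = {0,4}:  v_{0} + v_{4} = v_{5} + v_{10}  ⟹  sig = [2:1,1]
  P = {5,7}:  v_{5} + v_{7} = v_{2} + v_{9}  ⟹  sig = [2:1,1]
  P = {3,7}:  v_{3} + v_{7} = v_{4} + v_{9} + v_{11}  ⟹  sig = [2:1,1,1]
  P = {4,7}:  v_{4} + v_{7} = v_{2} + v_{9} + v_{11}  ⟹  sig = [2:1,1,1]
  P = {5,6}:  v_{5} + v_{6} = v_{1} + v_{9} + v_{10}  ⟹  sig = [2:1,1,1]
  P = {5,8}:  v_{5} + v_{8} = v_{1} + v_{2} + v_{10}  ⟹  sig = [2:1,1,1]
  P = {3,8}:  v_{3} + v_{8} = v_{1} + v_{4} + v_{10} + v_{11}  ⟹  sig = [2:1,1,1,1]
  P = {4,6}:  v_{4} + v_{6} = v_{1} + v_{9} + v_{10} + v_{11}  ⟹  sig = [2:1,1,1,1]
  P = {4,8}:  v_{4} + v_{8} = v_{1} + v_{2} + v_{10} + v_{11}  ⟹  sig = [2:1,1,1,1]
  P = {0,3}:  v_{0} + v_{3} = v_{1} + v_{4} + v_{9} + 2·v_{10}  ⟹  sig = [2:1,1,1,2]
  P = {3,5}:  v_{3} + v_{5} = v_{1} + 2·v_{4} + v_{9} + v_{10}  ⟹  sig = [2:1,1,1,2]
  P = {2,3}:  v_{2} + v_{3} = 2·v_{4}  ⟹  sig = [2:2]
  P = {3,6}:  v_{3} + v_{6} = 2·v_{1} + 2·v_{9} + 2·v_{10} + 2·v_{11}  ⟹  sig = [2:2,2,2,2]
  P = {1,7,10}:  v_{1} + v_{7} + v_{10} = 0  ⟹  sig = [3:]
  P = {1,2,9,10}:  v_{1} + v_{2} + v_{9} + v_{10} = v_{5}  ⟹  sig = [4:1]
  P = {1,4,9,10,11}:  v_{1} + v_{4} + v_{9} + v_{10} + v_{11} = v_{3}  ⟹  sig = [5:1]

so the primitive-relation signature multiset is
    [2:]
    [2:]
    [2:1]
    [2:1]
    [2:1,1]
    [2:1,1]
    [2:1,1,1]
    [2:1,1,1]
    [2:1,1,1]
    [2:1,1,1]
    [2:1,1,1,1]
    [2:1,1,1,1]
    [2:1,1,1,1]
    [2:1,1,1,2]
    [2:1,1,1,2]
    [2:2]
    [2:2,2,2,2]
    [3:]
    [4:1]
    [5:1]


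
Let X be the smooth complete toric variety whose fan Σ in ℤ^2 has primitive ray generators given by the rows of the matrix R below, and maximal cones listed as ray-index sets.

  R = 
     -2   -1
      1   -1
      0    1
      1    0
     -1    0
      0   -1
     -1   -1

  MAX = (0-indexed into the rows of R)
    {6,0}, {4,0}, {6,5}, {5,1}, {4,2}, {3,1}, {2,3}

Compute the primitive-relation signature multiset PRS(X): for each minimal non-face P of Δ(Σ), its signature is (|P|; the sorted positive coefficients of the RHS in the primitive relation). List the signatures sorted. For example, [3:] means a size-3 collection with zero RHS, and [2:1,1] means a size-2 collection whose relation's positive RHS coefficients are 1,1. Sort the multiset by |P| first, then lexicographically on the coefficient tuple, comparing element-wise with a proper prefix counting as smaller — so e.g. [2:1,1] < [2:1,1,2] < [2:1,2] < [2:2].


Primitive collections (14):

  • {2,5}:  v_{2} + v_{5} = 0  ⟹  sig = [2:]
  • {3,4}:  v_{3} + v_{4} = 0  ⟹  sig = [2:]
  • {0,3}:  v_{0} + v_{3} = v_{6}  ⟹  sig = [2:1]
  • {1,2}:  v_{1} + v_{2} = v_{3}  ⟹  sig = [2:1]
  • {1,4}:  v_{1} + v_{4} = v_{5}  ⟹  sig = [2:1]
  • {2,6}:  v_{2} + v_{6} = v_{4}  ⟹  sig = [2:1]
  • {3,5}:  v_{3} + v_{5} = v_{1}  ⟹  sig = [2:1]
  • {3,6}:  v_{3} + v_{6} = v_{5}  ⟹  sig = [2:1]
  • {4,5}:  v_{4} + v_{5} = v_{6}  ⟹  sig = [2:1]
  • {4,6}:  v_{4} + v_{6} = v_{0}  ⟹  sig = [2:1]
  • {0,1}:  v_{0} + v_{1} = v_{5} + v_{6}  ⟹  sig = [2:1,1]
  • {0,2}:  v_{0} + v_{2} = 2·v_{4}  ⟹  sig = [2:2]
  • {0,5}:  v_{0} + v_{5} = 2·v_{6}  ⟹  sig = [2:2]
  • {1,6}:  v_{1} + v_{6} = 2·v_{5}  ⟹  sig = [2:2]

so the primitive-relation signature multiset is
    [2:]
    [2:]
    [2:1]
    [2:1]
    [2:1]
    [2:1]
    [2:1]
    [2:1]
    [2:1]
    [2:1]
    [2:1,1]
    [2:2]
    [2:2]
    [2:2]


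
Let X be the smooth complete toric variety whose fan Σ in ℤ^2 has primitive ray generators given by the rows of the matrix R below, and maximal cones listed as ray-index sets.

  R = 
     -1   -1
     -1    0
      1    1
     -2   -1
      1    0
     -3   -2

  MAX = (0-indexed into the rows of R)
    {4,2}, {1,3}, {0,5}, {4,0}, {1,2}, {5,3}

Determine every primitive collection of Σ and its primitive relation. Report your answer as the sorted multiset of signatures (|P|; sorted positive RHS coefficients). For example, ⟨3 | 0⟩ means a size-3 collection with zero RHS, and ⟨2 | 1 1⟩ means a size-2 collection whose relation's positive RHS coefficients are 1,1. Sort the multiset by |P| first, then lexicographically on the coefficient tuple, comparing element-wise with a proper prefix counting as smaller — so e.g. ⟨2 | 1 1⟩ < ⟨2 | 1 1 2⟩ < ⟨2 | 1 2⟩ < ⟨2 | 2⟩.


9 collections generate NE(X_Σ); each relation:

  P={0,2}:  v_{0} + v_{2} = 0  ⇒ sig = ⟨2 | 0⟩
  P={1,4}:  v_{1} + v_{4} = 0  ⇒ sig = ⟨2 | 0⟩
  P={0,1}:  v_{0} + v_{1} = v_{3}  ⇒ sig = ⟨2 | 1⟩
  P={0,3}:  v_{0} + v_{3} = v_{5}  ⇒ sig = ⟨2 | 1⟩
  P={2,3}:  v_{2} + v_{3} = v_{1}  ⇒ sig = ⟨2 | 1⟩
  P={2,5}:  v_{2} + v_{5} = v_{3}  ⇒ sig = ⟨2 | 1⟩
  P={3,4}:  v_{3} + v_{4} = v_{0}  ⇒ sig = ⟨2 | 1⟩
  P={1,5}:  v_{1} + v_{5} = 2·v_{3}  ⇒ sig = ⟨2 | 2⟩
  P={4,5}:  v_{4} + v_{5} = 2·v_{0}  ⇒ sig = ⟨2 | 2⟩

Signatures (|P|; sorted positive RHS coefficients), sorted:
    ⟨2 | 0⟩
    ⟨2 | 0⟩
    ⟨2 | 1⟩
    ⟨2 | 1⟩
    ⟨2 | 1⟩
    ⟨2 | 1⟩
    ⟨2 | 1⟩
    ⟨2 | 2⟩
    ⟨2 | 2⟩


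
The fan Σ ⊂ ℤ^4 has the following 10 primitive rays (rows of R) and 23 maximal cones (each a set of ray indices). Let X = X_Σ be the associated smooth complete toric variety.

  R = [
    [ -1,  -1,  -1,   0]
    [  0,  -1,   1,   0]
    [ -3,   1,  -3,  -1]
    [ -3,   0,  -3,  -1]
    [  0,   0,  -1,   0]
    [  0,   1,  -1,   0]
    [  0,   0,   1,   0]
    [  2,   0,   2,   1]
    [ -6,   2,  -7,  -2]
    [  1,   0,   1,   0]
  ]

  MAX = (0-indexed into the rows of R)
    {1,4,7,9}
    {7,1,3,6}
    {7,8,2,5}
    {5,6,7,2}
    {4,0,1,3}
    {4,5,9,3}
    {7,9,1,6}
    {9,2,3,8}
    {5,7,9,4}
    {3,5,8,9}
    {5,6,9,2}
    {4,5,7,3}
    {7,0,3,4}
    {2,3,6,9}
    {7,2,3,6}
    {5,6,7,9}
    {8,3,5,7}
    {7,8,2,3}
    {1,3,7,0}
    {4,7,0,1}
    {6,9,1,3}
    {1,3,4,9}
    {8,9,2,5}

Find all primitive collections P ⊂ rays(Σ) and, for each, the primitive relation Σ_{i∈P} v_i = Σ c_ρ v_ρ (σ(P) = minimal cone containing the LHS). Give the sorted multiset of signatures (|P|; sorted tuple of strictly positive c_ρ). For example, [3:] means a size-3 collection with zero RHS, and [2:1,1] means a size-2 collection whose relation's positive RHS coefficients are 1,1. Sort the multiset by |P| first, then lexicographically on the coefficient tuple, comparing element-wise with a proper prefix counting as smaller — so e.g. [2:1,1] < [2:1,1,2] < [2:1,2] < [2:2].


18 collections generate NE(X_Σ); each relation:

  P={1,5}:  v_{1} + v_{5} = 0 ; sig = [2:]
  P={4,6}:  v_{4} + v_{6} = 0 ; sig = [2:]
  P={0,9}:  v_{0} + v_{9} = v_{1} + v_{4} ; sig = [2:1,1]
  P={1,2}:  v_{1} + v_{2} = v_{3} + v_{6} ; sig = [2:1,1]
  P={1,8}:  v_{1} + v_{8} = v_{2} + v_{3} ; sig = [2:1,1]
  P={2,4}:  v_{2} + v_{4} = v_{3} + v_{5} ; sig = [2:1,1]
  P={0,5}:  v_{0} + v_{5} = v_{3} + v_{4} + v_{7} ; sig = [2:1,1,1]
  P={0,6}:  v_{0} + v_{6} = v_{1} + v_{3} + v_{7} ; sig = [2:1,1,1]
  P={0,8}:  v_{0} + v_{8} = 3·v_{3} + v_{5} + v_{7} ; sig = [2:1,1,3]
  P={0,2}:  v_{0} + v_{2} = 2·v_{3} + v_{7} ; sig = [2:1,2]
  P={6,8}:  v_{6} + v_{8} = 2·v_{2} ; sig = [2:2]
  P={4,8}:  v_{4} + v_{8} = 2·v_{3} + 2·v_{5} ; sig = [2:2,2]
  P={3,7,9}:  v_{3} + v_{7} + v_{9} = 0 ; sig = [3:]
  P={2,3,5}:  v_{2} + v_{3} + v_{5} = v_{8} ; sig = [3:1]
  P={3,5,6}:  v_{3} + v_{5} + v_{6} = v_{2} ; sig = [3:1]
  P={2,7,9}:  v_{2} + v_{7} + v_{9} = v_{5} + v_{6} ; sig = [3:1,1]
  P={7,8,9}:  v_{7} + v_{8} + v_{9} = v_{2} + v_{5} ; sig = [3:1,1]
  P={1,3,4,7}:  v_{1} + v_{3} + v_{4} + v_{7} = v_{0} ; sig = [4:1]

Signatures (|P|; sorted positive RHS coefficients), sorted:
{ [2:] ×2,  [2:1,1] ×4,  [2:1,1,1] ×2,  [2:1,1,3],  [2:1,2],  [2:2],  [2:2,2],  [3:],  [3:1] ×2,  [3:1,1] ×2,  [4:1] }


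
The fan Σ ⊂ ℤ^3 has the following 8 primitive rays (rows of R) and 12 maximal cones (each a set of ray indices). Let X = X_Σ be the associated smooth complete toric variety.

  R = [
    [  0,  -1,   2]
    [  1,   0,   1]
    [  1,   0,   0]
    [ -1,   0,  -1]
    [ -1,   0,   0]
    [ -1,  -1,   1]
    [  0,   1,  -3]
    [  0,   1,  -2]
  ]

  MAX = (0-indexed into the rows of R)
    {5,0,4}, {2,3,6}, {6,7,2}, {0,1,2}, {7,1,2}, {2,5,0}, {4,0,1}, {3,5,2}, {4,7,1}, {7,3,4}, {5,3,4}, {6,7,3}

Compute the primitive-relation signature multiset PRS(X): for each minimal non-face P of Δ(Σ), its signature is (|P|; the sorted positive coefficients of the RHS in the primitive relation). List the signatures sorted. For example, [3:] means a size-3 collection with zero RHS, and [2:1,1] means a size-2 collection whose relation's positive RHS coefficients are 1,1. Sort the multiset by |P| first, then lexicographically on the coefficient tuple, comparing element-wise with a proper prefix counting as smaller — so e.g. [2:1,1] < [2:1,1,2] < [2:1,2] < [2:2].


The 11 primitive collections of Σ (r=8, n=3):

  • {0,7}:  v_{0} + v_{7} = 0  ⇒ sig = [2:]
  • {1,3}:  v_{1} + v_{3} = 0  ⇒ sig = [2:]
  • {2,4}:  v_{2} + v_{4} = 0  ⇒ sig = [2:]
  • {0,3}:  v_{0} + v_{3} = v_{5}  ⇒ sig = [2:1]
  • {1,5}:  v_{1} + v_{5} = v_{0}  ⇒ sig = [2:1]
  • {5,7}:  v_{5} + v_{7} = v_{3}  ⇒ sig = [2:1]
  • {0,6}:  v_{0} + v_{6} = v_{2} + v_{3}  ⇒ sig = [2:1,1]
  • {1,6}:  v_{1} + v_{6} = v_{2} + v_{7}  ⇒ sig = [2:1,1]
  • {4,6}:  v_{4} + v_{6} = v_{3} + v_{7}  ⇒ sig = [2:1,1]
  • {5,6}:  v_{5} + v_{6} = v_{2} + 2·v_{3}  ⇒ sig = [2:1,2]
  • {2,3,7}:  v_{2} + v_{3} + v_{7} = v_{6}  ⇒ sig = [3:1]

Sorted signature multiset PRS(X):
    |P|=2: 10 collections, coeffs (), (), (), (1), (1), (1), (1,1), (1,1), (1,1), (1,2)
    |P|=3: 1 collection, coeffs (1)


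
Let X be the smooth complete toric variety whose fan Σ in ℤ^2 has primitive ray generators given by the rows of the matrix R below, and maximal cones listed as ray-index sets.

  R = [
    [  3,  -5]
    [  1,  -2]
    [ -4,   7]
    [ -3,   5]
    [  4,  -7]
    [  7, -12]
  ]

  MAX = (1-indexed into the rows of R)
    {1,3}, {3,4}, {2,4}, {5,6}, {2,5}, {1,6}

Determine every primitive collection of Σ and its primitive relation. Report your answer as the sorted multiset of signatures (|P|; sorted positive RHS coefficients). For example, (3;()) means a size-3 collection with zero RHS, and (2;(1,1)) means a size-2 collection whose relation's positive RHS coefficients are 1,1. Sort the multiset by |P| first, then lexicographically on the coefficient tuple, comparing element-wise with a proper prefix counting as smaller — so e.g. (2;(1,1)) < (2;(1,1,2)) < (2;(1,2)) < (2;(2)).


9 minimal non-faces of Δ(Σ) (on 6 rays):

  {1,4}:  v_{1} + v_{4} = 0 — sig = (2;())
  {3,5}:  v_{3} + v_{5} = 0 — sig = (2;())
  {1,2}:  v_{1} + v_{2} = v_{5} — sig = (2;(1))
  {1,5}:  v_{1} + v_{5} = v_{6} — sig = (2;(1))
  {2,3}:  v_{2} + v_{3} = v_{4} — sig = (2;(1))
  {3,6}:  v_{3} + v_{6} = v_{1} — sig = (2;(1))
  {4,5}:  v_{4} + v_{5} = v_{2} — sig = (2;(1))
  {4,6}:  v_{4} + v_{6} = v_{5} — sig = (2;(1))
  {2,6}:  v_{2} + v_{6} = 2·v_{5} — sig = (2;(2))

Hence PRS(X_Σ) =
    (2;())
    (2;())
    (2;(1))
    (2;(1))
    (2;(1))
    (2;(1))
    (2;(1))
    (2;(1))
    (2;(2))


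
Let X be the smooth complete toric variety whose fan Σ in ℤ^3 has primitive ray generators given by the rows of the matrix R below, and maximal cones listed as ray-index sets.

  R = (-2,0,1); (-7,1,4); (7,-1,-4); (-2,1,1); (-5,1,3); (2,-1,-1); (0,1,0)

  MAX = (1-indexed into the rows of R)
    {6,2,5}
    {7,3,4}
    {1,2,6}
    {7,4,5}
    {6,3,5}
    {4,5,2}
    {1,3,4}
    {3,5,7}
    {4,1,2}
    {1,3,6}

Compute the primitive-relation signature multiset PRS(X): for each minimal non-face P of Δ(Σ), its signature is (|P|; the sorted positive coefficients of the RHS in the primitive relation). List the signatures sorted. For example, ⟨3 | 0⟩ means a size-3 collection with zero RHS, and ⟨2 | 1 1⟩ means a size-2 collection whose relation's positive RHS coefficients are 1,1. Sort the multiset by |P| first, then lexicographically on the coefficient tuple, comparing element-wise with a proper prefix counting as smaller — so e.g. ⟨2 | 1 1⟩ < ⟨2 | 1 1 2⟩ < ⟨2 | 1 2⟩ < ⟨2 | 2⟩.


The 7 primitive collections of Σ (r=7, n=3):

  • {2,3}:  v_{2} + v_{3} = 0  so sig = ⟨2 | 0⟩
  • {4,6}:  v_{4} + v_{6} = 0  so sig = ⟨2 | 0⟩
  • {1,5}:  v_{1} + v_{5} = v_{2}  so sig = ⟨2 | 1⟩
  • {1,7}:  v_{1} + v_{7} = v_{4}  so sig = ⟨2 | 1⟩
  • {2,7}:  v_{2} + v_{7} = v_{4} + v_{5}  so sig = ⟨2 | 1 1⟩
  • {6,7}:  v_{6} + v_{7} = v_{3} + v_{5}  so sig = ⟨2 | 1 1⟩
  • {3,4,5}:  v_{3} + v_{4} + v_{5} = v_{7}  so sig = ⟨3 | 1⟩

so the primitive-relation signature multiset is
{ ⟨2 | 0⟩ ×2,  ⟨2 | 1⟩ ×2,  ⟨2 | 1 1⟩ ×2,  ⟨3 | 1⟩ }


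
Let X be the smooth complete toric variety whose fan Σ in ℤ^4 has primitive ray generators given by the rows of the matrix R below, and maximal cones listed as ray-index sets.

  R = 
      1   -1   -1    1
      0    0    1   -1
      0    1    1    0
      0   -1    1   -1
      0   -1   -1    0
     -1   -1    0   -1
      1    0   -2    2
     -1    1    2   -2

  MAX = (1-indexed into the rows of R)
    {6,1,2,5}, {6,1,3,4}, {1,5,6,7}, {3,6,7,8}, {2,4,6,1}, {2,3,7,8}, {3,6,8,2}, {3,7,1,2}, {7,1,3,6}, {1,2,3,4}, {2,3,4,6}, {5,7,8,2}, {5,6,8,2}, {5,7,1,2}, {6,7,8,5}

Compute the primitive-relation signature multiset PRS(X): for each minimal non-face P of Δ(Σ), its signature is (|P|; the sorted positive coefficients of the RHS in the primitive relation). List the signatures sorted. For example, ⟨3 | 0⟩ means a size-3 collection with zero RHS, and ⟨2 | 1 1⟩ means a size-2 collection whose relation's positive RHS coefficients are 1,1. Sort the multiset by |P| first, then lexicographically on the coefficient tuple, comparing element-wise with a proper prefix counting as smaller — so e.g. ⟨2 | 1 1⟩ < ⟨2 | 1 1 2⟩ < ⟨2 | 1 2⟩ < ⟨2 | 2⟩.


Σ has 7 primitive collections:

  • {3,5}:  v_{3} + v_{5} = 0 ; sig = ⟨2 | 0⟩
  • {1,8}:  v_{1} + v_{8} = v_{2} ; sig = ⟨2 | 1⟩
  • {4,7}:  v_{4} + v_{7} = v_{1} ; sig = ⟨2 | 1⟩
  • {4,5}:  v_{4} + v_{5} = v_{1} + v_{2} + v_{6} ; sig = ⟨2 | 1 1 1⟩
  • {4,8}:  v_{4} + v_{8} = 2·v_{2} + v_{3} + v_{6} ; sig = ⟨2 | 1 1 2⟩
  • {2,6,7}:  v_{2} + v_{6} + v_{7} = v_{5} ; sig = ⟨3 | 1⟩
  • {1,2,3,6}:  v_{1} + v_{2} + v_{3} + v_{6} = v_{4} ; sig = ⟨4 | 1⟩

Sorted signature multiset PRS(X):
{ ⟨2 | 0⟩,  ⟨2 | 1⟩ ×2,  ⟨2 | 1 1 1⟩,  ⟨2 | 1 1 2⟩,  ⟨3 | 1⟩,  ⟨4 | 1⟩ }


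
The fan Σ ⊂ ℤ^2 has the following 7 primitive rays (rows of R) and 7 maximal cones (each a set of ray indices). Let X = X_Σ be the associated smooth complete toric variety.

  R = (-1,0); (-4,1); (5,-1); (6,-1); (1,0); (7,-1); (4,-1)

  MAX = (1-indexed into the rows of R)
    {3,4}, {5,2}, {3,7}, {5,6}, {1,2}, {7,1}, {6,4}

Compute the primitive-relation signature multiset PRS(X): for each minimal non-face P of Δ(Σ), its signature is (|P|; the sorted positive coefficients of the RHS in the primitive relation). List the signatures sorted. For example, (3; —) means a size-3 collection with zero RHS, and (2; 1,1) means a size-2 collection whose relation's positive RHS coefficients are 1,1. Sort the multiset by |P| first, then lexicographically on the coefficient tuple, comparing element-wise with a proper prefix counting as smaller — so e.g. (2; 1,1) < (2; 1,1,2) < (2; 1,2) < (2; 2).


|primitive collections| = 14. Relations:

  {1,5}:  v_{1} + v_{5} = 0  ⟹  sig = (2; —)
  {2,7}:  v_{2} + v_{7} = 0  ⟹  sig = (2; —)
  {1,3}:  v_{1} + v_{3} = v_{7}  ⟹  sig = (2; 1)
  {1,4}:  v_{1} + v_{4} = v_{3}  ⟹  sig = (2; 1)
  {1,6}:  v_{1} + v_{6} = v_{4}  ⟹  sig = (2; 1)
  {2,3}:  v_{2} + v_{3} = v_{5}  ⟹  sig = (2; 1)
  {3,5}:  v_{3} + v_{5} = v_{4}  ⟹  sig = (2; 1)
  {4,5}:  v_{4} + v_{5} = v_{6}  ⟹  sig = (2; 1)
  {5,7}:  v_{5} + v_{7} = v_{3}  ⟹  sig = (2; 1)
  {6,7}:  v_{6} + v_{7} = v_{3} + v_{4}  ⟹  sig = (2; 1,1)
  {2,4}:  v_{2} + v_{4} = 2·v_{5}  ⟹  sig = (2; 2)
  {3,6}:  v_{3} + v_{6} = 2·v_{4}  ⟹  sig = (2; 2)
  {4,7}:  v_{4} + v_{7} = 2·v_{3}  ⟹  sig = (2; 2)
  {2,6}:  v_{2} + v_{6} = 3·v_{5}  ⟹  sig = (2; 3)

Hence PRS(X_Σ) =
    |P|=2: 14 collections, coeffs (), (), (1), (1), (1), (1), (1), (1), (1), (1,1), (2), (2), (2), (3)


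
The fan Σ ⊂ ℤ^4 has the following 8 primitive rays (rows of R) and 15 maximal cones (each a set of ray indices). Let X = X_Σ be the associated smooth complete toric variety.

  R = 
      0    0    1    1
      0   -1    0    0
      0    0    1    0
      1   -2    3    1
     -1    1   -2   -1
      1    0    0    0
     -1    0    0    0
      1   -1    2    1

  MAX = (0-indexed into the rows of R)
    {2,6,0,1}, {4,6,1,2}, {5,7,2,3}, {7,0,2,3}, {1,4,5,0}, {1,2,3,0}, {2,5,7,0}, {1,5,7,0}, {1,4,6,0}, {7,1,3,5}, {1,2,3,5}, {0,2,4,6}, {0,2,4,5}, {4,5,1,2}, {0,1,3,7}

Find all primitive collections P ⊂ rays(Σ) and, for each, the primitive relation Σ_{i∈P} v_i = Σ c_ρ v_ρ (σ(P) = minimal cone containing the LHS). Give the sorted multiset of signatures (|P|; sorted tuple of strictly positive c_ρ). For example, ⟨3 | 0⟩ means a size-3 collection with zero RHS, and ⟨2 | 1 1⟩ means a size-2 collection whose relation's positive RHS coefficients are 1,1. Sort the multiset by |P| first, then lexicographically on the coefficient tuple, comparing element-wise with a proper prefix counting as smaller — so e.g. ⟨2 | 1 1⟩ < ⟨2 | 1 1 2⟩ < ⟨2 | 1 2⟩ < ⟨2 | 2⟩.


9 collections generate NE(X_Σ); each relation:

  • {4,7}:  v_{4} + v_{7} = 0 — sig = ⟨2 | 0⟩
  • {5,6}:  v_{5} + v_{6} = 0 — sig = ⟨2 | 0⟩
  • {3,4}:  v_{3} + v_{4} = v_{1} + v_{2} — sig = ⟨2 | 1 1⟩
  • {6,7}:  v_{6} + v_{7} = v_{0} + v_{1} + v_{2} — sig = ⟨2 | 1 1 1⟩
  • {3,6}:  v_{3} + v_{6} = v_{0} + 2·v_{1} + 2·v_{2} — sig = ⟨2 | 1 2 2⟩
  • {1,2,7}:  v_{1} + v_{2} + v_{7} = v_{3} — sig = ⟨3 | 1⟩
  • {0,3,5}:  v_{0} + v_{3} + v_{5} = 2·v_{7} — sig = ⟨3 | 2⟩
  • {0,1,2,4}:  v_{0} + v_{1} + v_{2} + v_{4} = v_{6} — sig = ⟨4 | 1⟩
  • {0,1,2,5}:  v_{0} + v_{1} + v_{2} + v_{5} = v_{7} — sig = ⟨4 | 1⟩

Signatures (|P|; sorted positive RHS coefficients), sorted:
{ ⟨2 | 0⟩ ×2,  ⟨2 | 1 1⟩,  ⟨2 | 1 1 1⟩,  ⟨2 | 1 2 2⟩,  ⟨3 | 1⟩,  ⟨3 | 2⟩,  ⟨4 | 1⟩ ×2 }


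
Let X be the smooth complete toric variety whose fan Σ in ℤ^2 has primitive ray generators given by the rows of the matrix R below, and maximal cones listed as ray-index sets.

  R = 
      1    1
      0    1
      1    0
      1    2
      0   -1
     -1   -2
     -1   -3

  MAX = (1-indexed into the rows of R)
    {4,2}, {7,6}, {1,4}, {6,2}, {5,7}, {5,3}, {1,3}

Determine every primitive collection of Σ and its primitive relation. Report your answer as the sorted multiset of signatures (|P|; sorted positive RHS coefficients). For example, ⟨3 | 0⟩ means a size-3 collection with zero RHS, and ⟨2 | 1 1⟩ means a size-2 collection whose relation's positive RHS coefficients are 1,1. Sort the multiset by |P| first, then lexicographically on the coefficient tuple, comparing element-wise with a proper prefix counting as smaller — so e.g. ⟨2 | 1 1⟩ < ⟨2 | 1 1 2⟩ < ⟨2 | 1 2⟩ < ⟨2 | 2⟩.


Σ has 14 primitive collections:

  {2,5}:  v_{2} + v_{5} = 0 ; sig = ⟨2 | 0⟩
  {4,6}:  v_{4} + v_{6} = 0 ; sig = ⟨2 | 0⟩
  {1,2}:  v_{1} + v_{2} = v_{4} ; sig = ⟨2 | 1⟩
  {1,5}:  v_{1} + v_{5} = v_{3} ; sig = ⟨2 | 1⟩
  {1,6}:  v_{1} + v_{6} = v_{5} ; sig = ⟨2 | 1⟩
  {2,3}:  v_{2} + v_{3} = v_{1} ; sig = ⟨2 | 1⟩
  {2,7}:  v_{2} + v_{7} = v_{6} ; sig = ⟨2 | 1⟩
  {4,5}:  v_{4} + v_{5} = v_{1} ; sig = ⟨2 | 1⟩
  {4,7}:  v_{4} + v_{7} = v_{5} ; sig = ⟨2 | 1⟩
  {5,6}:  v_{5} + v_{6} = v_{7} ; sig = ⟨2 | 1⟩
  {1,7}:  v_{1} + v_{7} = 2·v_{5} ; sig = ⟨2 | 2⟩
  {3,4}:  v_{3} + v_{4} = 2·v_{1} ; sig = ⟨2 | 2⟩
  {3,6}:  v_{3} + v_{6} = 2·v_{5} ; sig = ⟨2 | 2⟩
  {3,7}:  v_{3} + v_{7} = 3·v_{5} ; sig = ⟨2 | 3⟩

Hence PRS(X_Σ) =
{ ⟨2 | 0⟩ ×2,  ⟨2 | 1⟩ ×8,  ⟨2 | 2⟩ ×3,  ⟨2 | 3⟩ }


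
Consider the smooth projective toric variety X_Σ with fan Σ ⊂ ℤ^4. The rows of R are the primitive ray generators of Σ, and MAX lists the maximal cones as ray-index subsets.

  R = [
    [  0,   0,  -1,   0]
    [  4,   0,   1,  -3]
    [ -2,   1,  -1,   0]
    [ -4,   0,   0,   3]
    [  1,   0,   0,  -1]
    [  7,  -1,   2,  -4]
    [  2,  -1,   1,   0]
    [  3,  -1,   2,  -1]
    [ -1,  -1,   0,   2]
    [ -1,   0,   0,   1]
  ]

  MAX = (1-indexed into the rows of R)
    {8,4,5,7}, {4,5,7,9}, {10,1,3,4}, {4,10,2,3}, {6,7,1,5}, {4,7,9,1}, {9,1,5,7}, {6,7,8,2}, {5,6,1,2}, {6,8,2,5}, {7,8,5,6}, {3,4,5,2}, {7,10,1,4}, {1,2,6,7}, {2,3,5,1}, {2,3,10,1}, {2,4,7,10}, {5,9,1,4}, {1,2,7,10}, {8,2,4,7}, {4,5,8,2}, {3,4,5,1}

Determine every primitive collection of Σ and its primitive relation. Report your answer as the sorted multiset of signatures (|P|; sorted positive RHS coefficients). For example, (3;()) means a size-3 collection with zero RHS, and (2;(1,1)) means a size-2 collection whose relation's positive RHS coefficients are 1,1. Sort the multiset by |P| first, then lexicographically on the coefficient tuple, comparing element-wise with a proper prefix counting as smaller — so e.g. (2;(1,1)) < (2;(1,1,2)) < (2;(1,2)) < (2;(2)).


Δ(Σ) — 10 vertices, 16 min non-faces:

  P = {3,7}:  v_{3} + v_{7} = 0 ; sig = (2;())
  P = {5,10}:  v_{5} + v_{10} = 0 ; sig = (2;())
  P = {4,6}:  v_{4} + v_{6} = v_{8} ; sig = (2;(1))
  P = {1,8}:  v_{1} + v_{8} = v_{5} + v_{7} ; sig = (2;(1,1))
  P = {2,9}:  v_{2} + v_{9} = v_{5} + v_{7} ; sig = (2;(1,1))
  P = {3,6}:  v_{3} + v_{6} = v_{2} + v_{5} ; sig = (2;(1,1))
  P = {6,10}:  v_{6} + v_{10} = v_{2} + v_{7} ; sig = (2;(1,1))
  P = {3,8}:  v_{3} + v_{8} = v_{2} + v_{4} + v_{5} ; sig = (2;(1,1,1))
  P = {3,9}:  v_{3} + v_{9} = v_{1} + v_{4} + v_{5} ; sig = (2;(1,1,1))
  P = {8,10}:  v_{8} + v_{10} = v_{2} + v_{4} + v_{7} ; sig = (2;(1,1,1))
  P = {9,10}:  v_{9} + v_{10} = v_{1} + v_{4} + v_{7} ; sig = (2;(1,1,1))
  P = {8,9}:  v_{8} + v_{9} = v_{4} + 2·v_{5} + 2·v_{7} ; sig = (2;(1,2,2))
  P = {6,9}:  v_{6} + v_{9} = 2·v_{5} + 2·v_{7} ; sig = (2;(2,2))
  P = {1,2,4}:  v_{1} + v_{2} + v_{4} = 0 ; sig = (3;())
  P = {2,5,7}:  v_{2} + v_{5} + v_{7} = v_{6} ; sig = (3;(1))
  P = {1,4,5,7}:  v_{1} + v_{4} + v_{5} + v_{7} = v_{9} ; sig = (4;(1))

Hence PRS(X_Σ) =
    (2;())
    (2;())
    (2;(1))
    (2;(1,1))
    (2;(1,1))
    (2;(1,1))
    (2;(1,1))
    (2;(1,1,1))
    (2;(1,1,1))
    (2;(1,1,1))
    (2;(1,1,1))
    (2;(1,2,2))
    (2;(2,2))
    (3;())
    (3;(1))
    (4;(1))


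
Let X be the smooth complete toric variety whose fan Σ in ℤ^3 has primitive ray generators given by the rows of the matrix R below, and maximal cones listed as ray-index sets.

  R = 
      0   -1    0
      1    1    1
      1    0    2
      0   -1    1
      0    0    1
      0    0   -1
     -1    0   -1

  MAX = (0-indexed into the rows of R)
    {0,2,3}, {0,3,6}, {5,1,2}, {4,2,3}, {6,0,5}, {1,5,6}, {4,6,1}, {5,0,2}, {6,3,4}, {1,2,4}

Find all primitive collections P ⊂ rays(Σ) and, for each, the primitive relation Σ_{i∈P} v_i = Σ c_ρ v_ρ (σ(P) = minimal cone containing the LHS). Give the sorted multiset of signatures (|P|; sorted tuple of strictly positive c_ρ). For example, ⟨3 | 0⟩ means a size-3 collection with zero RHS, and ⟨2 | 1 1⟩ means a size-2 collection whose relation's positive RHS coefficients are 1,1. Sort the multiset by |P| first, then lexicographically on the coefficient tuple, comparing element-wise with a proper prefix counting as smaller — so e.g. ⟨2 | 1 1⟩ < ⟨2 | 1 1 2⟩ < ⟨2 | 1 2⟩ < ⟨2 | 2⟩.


6 minimal non-faces of Δ(Σ) (on 7 rays):

  P={4,5}:  v_{4} + v_{5} = 0  ⇒ sig = ⟨2 | 0⟩
  P={0,4}:  v_{0} + v_{4} = v_{3}  ⇒ sig = ⟨2 | 1⟩
  P={1,3}:  v_{1} + v_{3} = v_{2}  ⇒ sig = ⟨2 | 1⟩
  P={2,6}:  v_{2} + v_{6} = v_{4}  ⇒ sig = ⟨2 | 1⟩
  P={3,5}:  v_{3} + v_{5} = v_{0}  ⇒ sig = ⟨2 | 1⟩
  P={0,1}:  v_{0} + v_{1} = v_{2} + v_{5}  ⇒ sig = ⟨2 | 1 1⟩

Sorted signature multiset PRS(X):
[⟨2 | 0⟩, ⟨2 | 1⟩, ⟨2 | 1⟩, ⟨2 | 1⟩, ⟨2 | 1⟩, ⟨2 | 1 1⟩]


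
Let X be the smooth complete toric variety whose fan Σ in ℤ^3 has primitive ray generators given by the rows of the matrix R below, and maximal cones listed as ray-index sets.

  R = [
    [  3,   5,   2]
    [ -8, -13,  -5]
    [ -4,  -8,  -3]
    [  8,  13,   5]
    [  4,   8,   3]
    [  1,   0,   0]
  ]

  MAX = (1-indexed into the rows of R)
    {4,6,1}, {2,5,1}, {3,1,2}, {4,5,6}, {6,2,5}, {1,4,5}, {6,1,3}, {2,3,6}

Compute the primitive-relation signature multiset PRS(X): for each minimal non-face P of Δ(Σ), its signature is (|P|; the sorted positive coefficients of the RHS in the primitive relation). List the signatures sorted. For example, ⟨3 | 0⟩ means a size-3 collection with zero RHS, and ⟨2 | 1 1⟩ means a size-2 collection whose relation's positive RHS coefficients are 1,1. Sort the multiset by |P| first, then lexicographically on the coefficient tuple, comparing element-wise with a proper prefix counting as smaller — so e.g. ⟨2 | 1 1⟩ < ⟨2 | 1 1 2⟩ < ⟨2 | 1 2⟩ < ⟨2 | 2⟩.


Primitive collections (5):

  P = {2,4}:  v_{2} + v_{4} = 0  so sig = ⟨2 | 0⟩
  P = {3,5}:  v_{3} + v_{5} = 0  so sig = ⟨2 | 0⟩
  P = {3,4}:  v_{3} + v_{4} = v_{1} + v_{6}  so sig = ⟨2 | 1 1⟩
  P = {1,2,6}:  v_{1} + v_{2} + v_{6} = v_{3}  so sig = ⟨3 | 1⟩
  P = {1,5,6}:  v_{1} + v_{5} + v_{6} = v_{4}  so sig = ⟨3 | 1⟩

Hence PRS(X_Σ) =
[⟨2 | 0⟩, ⟨2 | 0⟩, ⟨2 | 1 1⟩, ⟨3 | 1⟩, ⟨3 | 1⟩]


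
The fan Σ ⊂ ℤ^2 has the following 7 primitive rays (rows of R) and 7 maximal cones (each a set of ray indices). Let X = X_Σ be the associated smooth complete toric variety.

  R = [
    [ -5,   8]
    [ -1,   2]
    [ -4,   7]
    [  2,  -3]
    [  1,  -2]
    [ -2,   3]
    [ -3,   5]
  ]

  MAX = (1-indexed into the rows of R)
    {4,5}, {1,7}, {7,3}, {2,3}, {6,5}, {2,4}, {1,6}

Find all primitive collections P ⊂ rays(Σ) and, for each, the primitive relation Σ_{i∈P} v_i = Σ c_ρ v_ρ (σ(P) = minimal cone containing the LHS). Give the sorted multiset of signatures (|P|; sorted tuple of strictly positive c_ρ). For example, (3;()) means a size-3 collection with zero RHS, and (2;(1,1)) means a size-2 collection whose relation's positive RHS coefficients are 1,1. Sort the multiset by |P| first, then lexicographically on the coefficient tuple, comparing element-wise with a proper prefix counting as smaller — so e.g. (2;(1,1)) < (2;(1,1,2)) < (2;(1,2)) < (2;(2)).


Δ(Σ) — 7 vertices, 14 min non-faces:

  P={2,5}:  v_{2} + v_{5} = 0 ; sig = (2;())
  P={4,6}:  v_{4} + v_{6} = 0 ; sig = (2;())
  P={1,4}:  v_{1} + v_{4} = v_{7} ; sig = (2;(1))
  P={2,6}:  v_{2} + v_{6} = v_{7} ; sig = (2;(1))
  P={2,7}:  v_{2} + v_{7} = v_{3} ; sig = (2;(1))
  P={3,5}:  v_{3} + v_{5} = v_{7} ; sig = (2;(1))
  P={4,7}:  v_{4} + v_{7} = v_{2} ; sig = (2;(1))
  P={5,7}:  v_{5} + v_{7} = v_{6} ; sig = (2;(1))
  P={6,7}:  v_{6} + v_{7} = v_{1} ; sig = (2;(1))
  P={1,2}:  v_{1} + v_{2} = 2·v_{7} ; sig = (2;(2))
  P={1,5}:  v_{1} + v_{5} = 2·v_{6} ; sig = (2;(2))
  P={3,4}:  v_{3} + v_{4} = 2·v_{2} ; sig = (2;(2))
  P={3,6}:  v_{3} + v_{6} = 2·v_{7} ; sig = (2;(2))
  P={1,3}:  v_{1} + v_{3} = 3·v_{7} ; sig = (2;(3))

so the primitive-relation signature multiset is
[(2;()), (2;()), (2;(1)), (2;(1)), (2;(1)), (2;(1)), (2;(1)), (2;(1)), (2;(1)), (2;(2)), (2;(2)), (2;(2)), (2;(2)), (2;(3))]


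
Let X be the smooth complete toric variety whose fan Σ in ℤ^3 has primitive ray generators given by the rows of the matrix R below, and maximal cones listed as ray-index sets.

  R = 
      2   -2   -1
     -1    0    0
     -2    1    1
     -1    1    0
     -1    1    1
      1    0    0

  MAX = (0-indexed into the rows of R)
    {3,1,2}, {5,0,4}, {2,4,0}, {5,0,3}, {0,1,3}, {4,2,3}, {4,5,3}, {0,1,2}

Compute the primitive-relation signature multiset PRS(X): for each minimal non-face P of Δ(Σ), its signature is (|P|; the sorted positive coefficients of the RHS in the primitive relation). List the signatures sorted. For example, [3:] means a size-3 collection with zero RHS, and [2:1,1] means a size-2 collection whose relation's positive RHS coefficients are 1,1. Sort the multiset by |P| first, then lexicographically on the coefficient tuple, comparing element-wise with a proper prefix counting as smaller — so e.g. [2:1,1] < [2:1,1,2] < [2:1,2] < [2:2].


|primitive collections| = 5. Relations:

  {1,5}:  v_{1} + v_{5} = 0 — sig = [2:]
  {1,4}:  v_{1} + v_{4} = v_{2} — sig = [2:1]
  {2,5}:  v_{2} + v_{5} = v_{4} — sig = [2:1]
  {0,3,4}:  v_{0} + v_{3} + v_{4} = 0 — sig = [3:]
  {0,2,3}:  v_{0} + v_{2} + v_{3} = v_{1} — sig = [3:1]

Signatures (|P|; sorted positive RHS coefficients), sorted:
{ [2:],  [2:1] ×2,  [3:],  [3:1] }


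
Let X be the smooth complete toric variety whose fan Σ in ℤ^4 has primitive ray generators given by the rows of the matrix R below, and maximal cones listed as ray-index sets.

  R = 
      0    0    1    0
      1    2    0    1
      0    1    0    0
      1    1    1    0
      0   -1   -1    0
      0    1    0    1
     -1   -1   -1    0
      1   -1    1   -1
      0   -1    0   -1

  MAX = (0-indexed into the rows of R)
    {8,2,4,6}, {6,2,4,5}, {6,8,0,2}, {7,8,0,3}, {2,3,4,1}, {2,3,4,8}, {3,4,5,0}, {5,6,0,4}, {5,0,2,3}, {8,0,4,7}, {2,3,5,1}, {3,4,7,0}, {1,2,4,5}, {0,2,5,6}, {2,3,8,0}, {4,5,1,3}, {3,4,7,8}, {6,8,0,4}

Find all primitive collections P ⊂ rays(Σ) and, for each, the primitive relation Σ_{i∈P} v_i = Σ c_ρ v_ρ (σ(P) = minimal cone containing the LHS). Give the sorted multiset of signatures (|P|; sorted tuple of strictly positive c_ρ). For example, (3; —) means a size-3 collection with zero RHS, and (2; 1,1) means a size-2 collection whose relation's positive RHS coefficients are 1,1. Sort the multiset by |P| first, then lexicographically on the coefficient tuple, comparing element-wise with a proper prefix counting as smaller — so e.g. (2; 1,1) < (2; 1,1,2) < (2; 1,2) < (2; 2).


Δ(Σ) — 9 vertices, 12 min non-faces:

  • {3,6}:  v_{3} + v_{6} = 0  →  sig = (2; —)
  • {5,8}:  v_{5} + v_{8} = 0  →  sig = (2; —)
  • {0,1}:  v_{0} + v_{1} = v_{3} + v_{5}  →  sig = (2; 1,1)
  • {2,7}:  v_{2} + v_{7} = v_{3} + v_{8}  →  sig = (2; 1,1)
  • {1,6}:  v_{1} + v_{6} = v_{2} + v_{4} + v_{5}  →  sig = (2; 1,1,1)
  • {1,8}:  v_{1} + v_{8} = v_{2} + v_{3} + v_{4}  →  sig = (2; 1,1,1)
  • {5,7}:  v_{5} + v_{7} = v_{0} + v_{3} + v_{4}  →  sig = (2; 1,1,1)
  • {6,7}:  v_{6} + v_{7} = v_{0} + v_{4} + v_{8}  →  sig = (2; 1,1,1)
  • {1,7}:  v_{1} + v_{7} = 2·v_{3} + v_{4}  →  sig = (2; 1,2)
  • {0,2,4}:  v_{0} + v_{2} + v_{4} = 0  →  sig = (3; —)
  • {0,3,4,8}:  v_{0} + v_{3} + v_{4} + v_{8} = v_{7}  →  sig = (4; 1)
  • {2,3,4,5}:  v_{2} + v_{3} + v_{4} + v_{5} = v_{1}  →  sig = (4; 1)

Hence PRS(X_Σ) =
[(2; —), (2; —), (2; 1,1), (2; 1,1), (2; 1,1,1), (2; 1,1,1), (2; 1,1,1), (2; 1,1,1), (2; 1,2), (3; —), (4; 1), (4; 1)]


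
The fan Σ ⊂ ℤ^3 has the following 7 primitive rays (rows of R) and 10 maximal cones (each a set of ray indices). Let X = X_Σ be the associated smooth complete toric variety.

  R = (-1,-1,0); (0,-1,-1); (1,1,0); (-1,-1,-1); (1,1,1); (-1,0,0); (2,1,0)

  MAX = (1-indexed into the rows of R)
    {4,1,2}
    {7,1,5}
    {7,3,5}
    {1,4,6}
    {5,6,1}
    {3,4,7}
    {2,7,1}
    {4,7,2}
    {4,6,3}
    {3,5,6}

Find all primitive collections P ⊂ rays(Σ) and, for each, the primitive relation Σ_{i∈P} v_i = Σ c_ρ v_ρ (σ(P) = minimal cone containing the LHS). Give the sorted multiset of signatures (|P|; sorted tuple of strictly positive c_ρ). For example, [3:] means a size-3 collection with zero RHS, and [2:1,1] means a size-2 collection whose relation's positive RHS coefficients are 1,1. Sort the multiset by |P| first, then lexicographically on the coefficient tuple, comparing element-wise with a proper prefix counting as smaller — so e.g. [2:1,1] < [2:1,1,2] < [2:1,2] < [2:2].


7 collections generate NE(X_Σ); each relation:

  {1,3}:  v_{1} + v_{3} = 0  ⟹  sig = [2:]
  {4,5}:  v_{4} + v_{5} = 0  ⟹  sig = [2:]
  {2,6}:  v_{2} + v_{6} = v_{4}  ⟹  sig = [2:1]
  {6,7}:  v_{6} + v_{7} = v_{3}  ⟹  sig = [2:1]
  {2,3}:  v_{2} + v_{3} = v_{4} + v_{7}  ⟹  sig = [2:1,1]
  {2,5}:  v_{2} + v_{5} = v_{1} + v_{7}  ⟹  sig = [2:1,1]
  {1,4,7}:  v_{1} + v_{4} + v_{7} = v_{2}  ⟹  sig = [3:1]

Sorted signature multiset PRS(X):
    |P|=2: 6 collections, coeffs (), (), (1), (1), (1,1), (1,1)
    |P|=3: 1 collection, coeffs (1)


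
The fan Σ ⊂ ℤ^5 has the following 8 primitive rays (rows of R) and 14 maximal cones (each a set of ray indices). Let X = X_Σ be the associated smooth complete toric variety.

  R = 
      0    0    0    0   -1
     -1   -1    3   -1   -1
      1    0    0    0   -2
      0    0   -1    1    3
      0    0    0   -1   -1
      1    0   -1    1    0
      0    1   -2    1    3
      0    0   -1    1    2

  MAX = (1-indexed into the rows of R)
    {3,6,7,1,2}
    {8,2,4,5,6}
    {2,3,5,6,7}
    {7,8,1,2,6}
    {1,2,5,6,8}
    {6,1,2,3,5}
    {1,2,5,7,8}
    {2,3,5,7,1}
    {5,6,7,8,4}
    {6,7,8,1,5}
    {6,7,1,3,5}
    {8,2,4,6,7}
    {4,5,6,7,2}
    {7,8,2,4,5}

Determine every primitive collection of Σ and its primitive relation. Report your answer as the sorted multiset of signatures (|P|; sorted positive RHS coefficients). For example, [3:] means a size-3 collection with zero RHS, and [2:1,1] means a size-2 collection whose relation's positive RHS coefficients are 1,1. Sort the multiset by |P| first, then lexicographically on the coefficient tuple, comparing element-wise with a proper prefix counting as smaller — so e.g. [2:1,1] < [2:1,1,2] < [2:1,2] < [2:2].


Minimal non-faces — 5 found among 8 rays, 14 max cones:

  • {1,4}:  v_{1} + v_{4} = v_{8} ; sig = [2:1]
  • {3,8}:  v_{3} + v_{8} = v_{6} ; sig = [2:1]
  • {3,4}:  v_{3} + v_{4} = v_{2} + v_{5} + 2·v_{6} + v_{7} ; sig = [2:1,1,1,2]
  • {1,2,5,6,7}:  v_{1} + v_{2} + v_{5} + v_{6} + v_{7} = 0 ; sig = [5:]
  • {2,5,6,7,8}:  v_{2} + v_{5} + v_{6} + v_{7} + v_{8} = v_{4} ; sig = [5:1]

Hence PRS(X_Σ) =
{ [2:1] ×2,  [2:1,1,1,2],  [5:],  [5:1] }
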